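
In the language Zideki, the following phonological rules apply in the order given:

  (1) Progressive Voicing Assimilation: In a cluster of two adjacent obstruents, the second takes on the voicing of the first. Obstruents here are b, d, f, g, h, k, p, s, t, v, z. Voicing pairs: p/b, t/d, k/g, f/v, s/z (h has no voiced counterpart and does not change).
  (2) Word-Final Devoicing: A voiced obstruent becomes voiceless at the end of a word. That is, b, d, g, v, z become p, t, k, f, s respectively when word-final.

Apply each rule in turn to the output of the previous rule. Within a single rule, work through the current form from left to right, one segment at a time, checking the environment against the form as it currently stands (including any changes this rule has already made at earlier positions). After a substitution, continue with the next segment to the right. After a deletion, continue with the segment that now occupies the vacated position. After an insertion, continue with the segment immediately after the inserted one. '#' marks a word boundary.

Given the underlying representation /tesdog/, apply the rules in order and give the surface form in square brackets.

(1) Progressive Voicing Assimilation: [tesdog] → [testog]
(2) Word-Final Devoicing: [testog] → [testok]

[testok]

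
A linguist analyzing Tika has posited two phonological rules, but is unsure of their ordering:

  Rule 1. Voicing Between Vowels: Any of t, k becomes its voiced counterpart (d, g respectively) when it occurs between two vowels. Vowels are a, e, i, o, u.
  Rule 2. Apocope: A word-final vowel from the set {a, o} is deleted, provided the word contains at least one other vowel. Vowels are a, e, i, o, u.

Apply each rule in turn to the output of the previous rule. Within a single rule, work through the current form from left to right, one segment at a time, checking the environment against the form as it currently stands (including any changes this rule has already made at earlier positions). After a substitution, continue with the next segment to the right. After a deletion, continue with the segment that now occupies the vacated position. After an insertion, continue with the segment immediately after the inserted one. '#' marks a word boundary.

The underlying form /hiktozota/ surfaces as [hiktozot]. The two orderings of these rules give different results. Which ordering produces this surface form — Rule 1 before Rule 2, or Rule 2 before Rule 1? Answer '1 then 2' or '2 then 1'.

Order 1 then 2:
  1 Voicing Between Vowels: [hiktozota] → [hiktozoda]
  2 Apocope: [hiktozoda] → [hiktozod]
  result: [hiktozod]
Order 2 then 1:
  2 Apocope: [hiktozota] → [hiktozot]
  1 Voicing Between Vowels: no change — [hiktozot]
  result: [hiktozot]

2 then 1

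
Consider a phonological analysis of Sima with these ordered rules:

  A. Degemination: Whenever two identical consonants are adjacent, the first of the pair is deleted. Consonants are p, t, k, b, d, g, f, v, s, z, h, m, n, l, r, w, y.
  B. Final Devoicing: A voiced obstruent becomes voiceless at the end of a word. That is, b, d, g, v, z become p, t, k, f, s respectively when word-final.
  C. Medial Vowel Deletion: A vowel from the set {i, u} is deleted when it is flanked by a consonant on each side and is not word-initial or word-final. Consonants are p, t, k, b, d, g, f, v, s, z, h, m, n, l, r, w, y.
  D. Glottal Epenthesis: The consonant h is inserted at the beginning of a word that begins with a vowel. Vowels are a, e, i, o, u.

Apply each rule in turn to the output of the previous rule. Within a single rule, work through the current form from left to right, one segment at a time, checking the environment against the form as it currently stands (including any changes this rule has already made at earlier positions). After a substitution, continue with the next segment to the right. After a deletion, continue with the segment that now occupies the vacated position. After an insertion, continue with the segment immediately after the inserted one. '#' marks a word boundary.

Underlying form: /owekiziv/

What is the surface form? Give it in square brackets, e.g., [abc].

[howekzf]

A Degemination: no change — [owekiziv]
B Final Devoicing: [owekiziv] → [owekizif]
C Medial Vowel Deletion: [owekizif] → [owekzf]
D Glottal Epenthesis: [owekzf] → [howekzf]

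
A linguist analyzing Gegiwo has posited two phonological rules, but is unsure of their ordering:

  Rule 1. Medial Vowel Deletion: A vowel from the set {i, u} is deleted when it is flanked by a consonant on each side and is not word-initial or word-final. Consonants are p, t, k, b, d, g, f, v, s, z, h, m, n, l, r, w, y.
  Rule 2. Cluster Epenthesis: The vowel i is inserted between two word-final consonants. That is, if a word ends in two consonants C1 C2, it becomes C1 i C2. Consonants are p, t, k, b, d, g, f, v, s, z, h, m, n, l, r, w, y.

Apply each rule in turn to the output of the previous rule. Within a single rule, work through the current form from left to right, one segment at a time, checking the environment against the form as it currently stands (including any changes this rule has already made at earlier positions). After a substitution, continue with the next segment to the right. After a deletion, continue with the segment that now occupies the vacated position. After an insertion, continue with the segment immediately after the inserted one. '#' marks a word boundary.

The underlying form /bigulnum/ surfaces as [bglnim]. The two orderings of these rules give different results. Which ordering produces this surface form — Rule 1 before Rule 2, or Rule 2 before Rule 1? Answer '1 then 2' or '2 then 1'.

Order 1 then 2:
  1 Medial Vowel Deletion: [bigulnum] → [bglnm]
  2 Cluster Epenthesis: [bglnm] → [bglnim]
  result: [bglnim]
Order 2 then 1:
  2 Cluster Epenthesis: no change — [bigulnum]
  1 Medial Vowel Deletion: [bigulnum] → [bglnm]
  result: [bglnm]

1 then 2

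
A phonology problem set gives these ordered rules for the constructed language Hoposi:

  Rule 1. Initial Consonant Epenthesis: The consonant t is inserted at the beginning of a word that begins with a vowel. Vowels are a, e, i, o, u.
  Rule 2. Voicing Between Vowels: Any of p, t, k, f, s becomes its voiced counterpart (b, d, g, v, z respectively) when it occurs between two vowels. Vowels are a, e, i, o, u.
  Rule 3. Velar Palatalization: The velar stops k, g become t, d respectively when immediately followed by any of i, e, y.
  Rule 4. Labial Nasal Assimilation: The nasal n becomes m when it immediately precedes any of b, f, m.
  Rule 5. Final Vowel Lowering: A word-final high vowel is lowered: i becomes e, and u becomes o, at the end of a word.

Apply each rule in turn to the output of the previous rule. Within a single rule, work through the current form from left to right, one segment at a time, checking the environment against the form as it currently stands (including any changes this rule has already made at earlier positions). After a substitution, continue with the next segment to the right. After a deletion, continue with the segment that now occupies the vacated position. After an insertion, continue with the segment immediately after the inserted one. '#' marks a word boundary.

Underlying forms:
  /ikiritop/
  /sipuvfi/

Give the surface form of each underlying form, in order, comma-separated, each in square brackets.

/ikiritop/:
  Rule 1 Initial Consonant Epenthesis: [ikiritop] → [tikiritop]
  Rule 2 Voicing Between Vowels: [tikiritop] → [tigiridop]
  Rule 3 Velar Palatalization: [tigiridop] → [tidiridop]
  Rule 4 Labial Nasal Assimilation: no change — [tidiridop]
  Rule 5 Final Vowel Lowering: no change — [tidiridop]
/sipuvfi/:
  Rule 1 Initial Consonant Epenthesis: no change — [sipuvfi]
  Rule 2 Voicing Between Vowels: [sipuvfi] → [sibuvfi]
  Rule 3 Velar Palatalization: no change — [sibuvfi]
  Rule 4 Labial Nasal Assimilation: no change — [sibuvfi]
  Rule 5 Final Vowel Lowering: [sibuvfi] → [sibuvfe]

[tidiridop], [sibuvfe]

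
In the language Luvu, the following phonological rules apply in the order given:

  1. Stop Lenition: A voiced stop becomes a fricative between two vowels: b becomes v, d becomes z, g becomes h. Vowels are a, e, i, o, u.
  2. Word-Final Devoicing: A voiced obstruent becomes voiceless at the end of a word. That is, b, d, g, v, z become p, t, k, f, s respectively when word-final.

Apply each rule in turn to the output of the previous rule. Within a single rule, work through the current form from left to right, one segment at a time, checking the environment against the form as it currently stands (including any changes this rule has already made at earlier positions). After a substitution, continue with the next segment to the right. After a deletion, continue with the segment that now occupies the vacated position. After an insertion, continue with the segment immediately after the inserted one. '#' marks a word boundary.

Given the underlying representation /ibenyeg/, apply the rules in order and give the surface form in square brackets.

1 Stop Lenition: [ibenyeg] → [ivenyeg]
2 Word-Final Devoicing: [ivenyeg] → [ivenyek]

[ivenyek]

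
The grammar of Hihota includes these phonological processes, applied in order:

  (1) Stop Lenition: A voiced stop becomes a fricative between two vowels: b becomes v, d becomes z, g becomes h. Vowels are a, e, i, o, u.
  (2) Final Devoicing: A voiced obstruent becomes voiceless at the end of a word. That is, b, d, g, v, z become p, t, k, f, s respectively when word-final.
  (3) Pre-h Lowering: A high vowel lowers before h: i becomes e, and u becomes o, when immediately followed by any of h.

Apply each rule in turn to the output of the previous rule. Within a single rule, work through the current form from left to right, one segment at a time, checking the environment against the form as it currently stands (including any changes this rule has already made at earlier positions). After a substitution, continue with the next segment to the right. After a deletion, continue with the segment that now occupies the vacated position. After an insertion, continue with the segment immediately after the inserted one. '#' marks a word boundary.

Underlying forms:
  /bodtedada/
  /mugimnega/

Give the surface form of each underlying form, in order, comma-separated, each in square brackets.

/bodtedada/:
  (1) Stop Lenition: [bodtedada] → [bodtezaza]
  (2) Final Devoicing: no change — [bodtezaza]
  (3) Pre-h Lowering: no change — [bodtezaza]
/mugimnega/:
  (1) Stop Lenition: [mugimnega] → [muhimneha]
  (2) Final Devoicing: no change — [muhimneha]
  (3) Pre-h Lowering: [muhimneha] → [mohimneha]

[bodtezaza], [mohimneha]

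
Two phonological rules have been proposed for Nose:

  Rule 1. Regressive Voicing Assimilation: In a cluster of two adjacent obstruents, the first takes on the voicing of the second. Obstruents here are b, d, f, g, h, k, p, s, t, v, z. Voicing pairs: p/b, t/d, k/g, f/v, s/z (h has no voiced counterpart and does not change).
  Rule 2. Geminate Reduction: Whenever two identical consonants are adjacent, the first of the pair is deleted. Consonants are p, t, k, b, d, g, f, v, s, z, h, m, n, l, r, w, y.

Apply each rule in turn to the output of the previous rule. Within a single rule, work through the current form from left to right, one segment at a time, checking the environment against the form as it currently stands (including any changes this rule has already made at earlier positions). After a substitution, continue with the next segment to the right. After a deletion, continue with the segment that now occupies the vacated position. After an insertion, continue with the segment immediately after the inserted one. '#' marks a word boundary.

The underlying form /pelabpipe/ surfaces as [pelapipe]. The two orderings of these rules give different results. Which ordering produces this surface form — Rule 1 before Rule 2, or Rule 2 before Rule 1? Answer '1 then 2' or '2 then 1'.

1 then 2

Order 1 then 2:
  1 Regressive Voicing Assimilation: [pelabpipe] → [pelappipe]
  2 Geminate Reduction: [pelappipe] → [pelapipe]
  result: [pelapipe]
Order 2 then 1:
  2 Geminate Reduction: no change — [pelabpipe]
  1 Regressive Voicing Assimilation: [pelabpipe] → [pelappipe]
  result: [pelappipe]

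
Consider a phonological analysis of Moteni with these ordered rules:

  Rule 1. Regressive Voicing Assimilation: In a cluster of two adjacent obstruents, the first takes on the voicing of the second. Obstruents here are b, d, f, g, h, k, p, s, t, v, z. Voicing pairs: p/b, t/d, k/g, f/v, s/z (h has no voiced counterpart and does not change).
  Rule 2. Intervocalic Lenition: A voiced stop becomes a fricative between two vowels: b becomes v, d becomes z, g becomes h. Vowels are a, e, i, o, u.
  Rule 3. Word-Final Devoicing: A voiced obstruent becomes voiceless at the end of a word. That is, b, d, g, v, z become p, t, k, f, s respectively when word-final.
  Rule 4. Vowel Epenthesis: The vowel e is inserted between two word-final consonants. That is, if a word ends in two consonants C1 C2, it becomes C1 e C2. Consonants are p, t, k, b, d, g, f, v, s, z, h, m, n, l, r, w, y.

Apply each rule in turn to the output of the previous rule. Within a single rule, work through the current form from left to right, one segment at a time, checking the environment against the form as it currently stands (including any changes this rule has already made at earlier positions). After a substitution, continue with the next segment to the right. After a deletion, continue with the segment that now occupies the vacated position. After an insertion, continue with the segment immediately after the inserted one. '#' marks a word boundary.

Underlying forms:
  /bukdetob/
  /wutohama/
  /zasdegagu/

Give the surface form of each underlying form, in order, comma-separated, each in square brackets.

[bugdetop], [wutohama], [zazdehahu]

/bukdetob/:
  Rule 1 Regressive Voicing Assimilation: [bukdetob] → [bugdetob]
  Rule 2 Intervocalic Lenition: no change — [bugdetob]
  Rule 3 Word-Final Devoicing: [bugdetob] → [bugdetop]
  Rule 4 Vowel Epenthesis: no change — [bugdetop]
/wutohama/:
  Rule 1 Regressive Voicing Assimilation: no change — [wutohama]
  Rule 2 Intervocalic Lenition: no change — [wutohama]
  Rule 3 Word-Final Devoicing: no change — [wutohama]
  Rule 4 Vowel Epenthesis: no change — [wutohama]
/zasdegagu/:
  Rule 1 Regressive Voicing Assimilation: [zasdegagu] → [zazdegagu]
  Rule 2 Intervocalic Lenition: [zazdegagu] → [zazdehahu]
  Rule 3 Word-Final Devoicing: no change — [zazdehahu]
  Rule 4 Vowel Epenthesis: no change — [zazdehahu]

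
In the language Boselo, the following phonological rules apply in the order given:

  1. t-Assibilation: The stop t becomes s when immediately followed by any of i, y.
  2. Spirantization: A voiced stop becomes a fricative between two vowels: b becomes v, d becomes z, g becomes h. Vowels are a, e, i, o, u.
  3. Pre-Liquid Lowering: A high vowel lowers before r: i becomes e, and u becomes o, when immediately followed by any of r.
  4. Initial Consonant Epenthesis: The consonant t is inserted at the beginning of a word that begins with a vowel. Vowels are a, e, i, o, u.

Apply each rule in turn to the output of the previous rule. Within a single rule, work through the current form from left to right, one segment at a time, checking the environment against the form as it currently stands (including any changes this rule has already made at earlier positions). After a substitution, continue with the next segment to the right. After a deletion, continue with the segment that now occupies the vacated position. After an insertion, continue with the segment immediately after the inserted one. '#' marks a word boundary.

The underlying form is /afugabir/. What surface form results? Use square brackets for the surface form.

[tafuhaver]

1 t-Assibilation: no change — [afugabir]
2 Spirantization: [afugabir] → [afuhavir]
3 Pre-Liquid Lowering: [afuhavir] → [afuhaver]
4 Initial Consonant Epenthesis: [afuhaver] → [tafuhaver]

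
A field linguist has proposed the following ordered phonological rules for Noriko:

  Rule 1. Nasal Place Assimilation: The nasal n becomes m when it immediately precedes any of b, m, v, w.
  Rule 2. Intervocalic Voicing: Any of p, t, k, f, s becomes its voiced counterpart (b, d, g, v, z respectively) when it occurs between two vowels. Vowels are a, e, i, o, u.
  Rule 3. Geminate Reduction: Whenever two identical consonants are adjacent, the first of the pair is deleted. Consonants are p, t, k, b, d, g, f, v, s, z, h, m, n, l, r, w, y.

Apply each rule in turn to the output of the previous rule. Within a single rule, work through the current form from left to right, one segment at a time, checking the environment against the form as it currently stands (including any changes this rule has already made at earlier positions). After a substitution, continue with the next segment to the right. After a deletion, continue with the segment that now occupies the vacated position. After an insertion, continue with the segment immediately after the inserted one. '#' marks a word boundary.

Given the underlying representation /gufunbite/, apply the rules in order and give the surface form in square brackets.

Rule 1 Nasal Place Assimilation: [gufunbite] → [gufumbite]
Rule 2 Intervocalic Voicing: [gufumbite] → [guvumbide]
Rule 3 Geminate Reduction: no change — [guvumbide]

[guvumbide]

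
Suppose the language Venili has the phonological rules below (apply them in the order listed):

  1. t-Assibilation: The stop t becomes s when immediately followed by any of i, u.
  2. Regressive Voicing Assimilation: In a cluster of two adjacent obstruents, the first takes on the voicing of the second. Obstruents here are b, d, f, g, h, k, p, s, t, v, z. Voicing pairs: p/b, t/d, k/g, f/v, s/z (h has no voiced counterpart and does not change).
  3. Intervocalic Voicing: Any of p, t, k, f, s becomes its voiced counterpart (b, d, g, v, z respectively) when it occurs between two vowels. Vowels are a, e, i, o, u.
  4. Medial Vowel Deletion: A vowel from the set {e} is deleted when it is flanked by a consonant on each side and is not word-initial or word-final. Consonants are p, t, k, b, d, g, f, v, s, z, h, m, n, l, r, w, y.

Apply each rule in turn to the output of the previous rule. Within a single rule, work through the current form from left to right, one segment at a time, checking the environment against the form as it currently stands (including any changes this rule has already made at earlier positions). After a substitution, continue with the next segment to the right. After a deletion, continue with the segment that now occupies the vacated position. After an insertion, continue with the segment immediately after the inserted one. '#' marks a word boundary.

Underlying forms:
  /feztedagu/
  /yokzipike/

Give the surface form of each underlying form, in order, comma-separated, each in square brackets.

[fstdagu], [yogzibige]

/feztedagu/:
  1 t-Assibilation: no change — [feztedagu]
  2 Regressive Voicing Assimilation: [feztedagu] → [festedagu]
  3 Intervocalic Voicing: no change — [festedagu]
  4 Medial Vowel Deletion: [festedagu] → [fstdagu]
/yokzipike/:
  1 t-Assibilation: no change — [yokzipike]
  2 Regressive Voicing Assimilation: [yokzipike] → [yogzipike]
  3 Intervocalic Voicing: [yogzipike] → [yogzibige]
  4 Medial Vowel Deletion: no change — [yogzibige]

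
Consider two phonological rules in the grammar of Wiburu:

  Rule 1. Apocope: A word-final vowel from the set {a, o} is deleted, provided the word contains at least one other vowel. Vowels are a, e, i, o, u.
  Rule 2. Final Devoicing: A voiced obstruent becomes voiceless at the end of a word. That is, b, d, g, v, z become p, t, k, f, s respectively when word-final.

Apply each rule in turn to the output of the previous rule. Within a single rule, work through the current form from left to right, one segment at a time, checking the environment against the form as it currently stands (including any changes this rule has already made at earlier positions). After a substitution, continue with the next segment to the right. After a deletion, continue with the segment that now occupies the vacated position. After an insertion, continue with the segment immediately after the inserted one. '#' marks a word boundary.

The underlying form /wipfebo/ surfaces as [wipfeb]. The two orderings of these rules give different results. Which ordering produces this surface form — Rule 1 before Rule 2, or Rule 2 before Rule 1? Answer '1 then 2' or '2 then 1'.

2 then 1

Order 1 then 2:
  1 Apocope: [wipfebo] → [wipfeb]
  2 Final Devoicing: [wipfeb] → [wipfep]
  result: [wipfep]
Order 2 then 1:
  2 Final Devoicing: no change — [wipfebo]
  1 Apocope: [wipfebo] → [wipfeb]
  result: [wipfeb]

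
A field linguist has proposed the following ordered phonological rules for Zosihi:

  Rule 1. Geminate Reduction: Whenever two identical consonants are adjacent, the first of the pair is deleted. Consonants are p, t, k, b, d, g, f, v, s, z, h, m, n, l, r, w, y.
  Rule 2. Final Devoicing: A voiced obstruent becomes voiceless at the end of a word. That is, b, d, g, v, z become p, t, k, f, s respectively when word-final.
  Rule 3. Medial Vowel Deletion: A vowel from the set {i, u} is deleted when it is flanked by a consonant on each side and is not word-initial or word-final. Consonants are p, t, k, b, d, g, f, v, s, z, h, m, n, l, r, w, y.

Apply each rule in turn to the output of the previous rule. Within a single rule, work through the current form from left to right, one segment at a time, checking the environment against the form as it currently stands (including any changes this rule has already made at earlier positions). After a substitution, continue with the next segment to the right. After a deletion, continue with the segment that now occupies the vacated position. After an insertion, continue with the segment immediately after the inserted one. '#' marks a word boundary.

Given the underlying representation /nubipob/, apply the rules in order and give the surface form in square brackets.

Rule 1 Geminate Reduction: no change — [nubipob]
Rule 2 Final Devoicing: [nubipob] → [nubipop]
Rule 3 Medial Vowel Deletion: [nubipop] → [nbpop]

[nbpop]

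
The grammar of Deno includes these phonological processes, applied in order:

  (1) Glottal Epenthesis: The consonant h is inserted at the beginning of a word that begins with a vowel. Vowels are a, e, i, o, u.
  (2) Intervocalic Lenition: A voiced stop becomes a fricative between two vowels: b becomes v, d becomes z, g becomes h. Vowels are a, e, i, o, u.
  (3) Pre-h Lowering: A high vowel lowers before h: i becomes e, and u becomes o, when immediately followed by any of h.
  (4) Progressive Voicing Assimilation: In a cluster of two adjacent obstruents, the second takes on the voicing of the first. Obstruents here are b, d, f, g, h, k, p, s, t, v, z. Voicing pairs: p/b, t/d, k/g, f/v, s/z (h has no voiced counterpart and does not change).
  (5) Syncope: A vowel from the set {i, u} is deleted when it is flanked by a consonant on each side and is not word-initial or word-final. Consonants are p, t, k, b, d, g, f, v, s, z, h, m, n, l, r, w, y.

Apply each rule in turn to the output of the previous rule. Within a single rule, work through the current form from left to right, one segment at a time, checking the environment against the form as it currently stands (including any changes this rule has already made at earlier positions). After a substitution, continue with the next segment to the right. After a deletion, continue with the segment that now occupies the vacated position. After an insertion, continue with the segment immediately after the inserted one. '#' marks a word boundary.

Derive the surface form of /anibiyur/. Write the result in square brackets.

[hanvyr]

(1) Glottal Epenthesis: [anibiyur] → [hanibiyur]
(2) Intervocalic Lenition: [hanibiyur] → [haniviyur]
(3) Pre-h Lowering: no change — [haniviyur]
(4) Progressive Voicing Assimilation: no change — [haniviyur]
(5) Syncope: [haniviyur] → [hanvyr]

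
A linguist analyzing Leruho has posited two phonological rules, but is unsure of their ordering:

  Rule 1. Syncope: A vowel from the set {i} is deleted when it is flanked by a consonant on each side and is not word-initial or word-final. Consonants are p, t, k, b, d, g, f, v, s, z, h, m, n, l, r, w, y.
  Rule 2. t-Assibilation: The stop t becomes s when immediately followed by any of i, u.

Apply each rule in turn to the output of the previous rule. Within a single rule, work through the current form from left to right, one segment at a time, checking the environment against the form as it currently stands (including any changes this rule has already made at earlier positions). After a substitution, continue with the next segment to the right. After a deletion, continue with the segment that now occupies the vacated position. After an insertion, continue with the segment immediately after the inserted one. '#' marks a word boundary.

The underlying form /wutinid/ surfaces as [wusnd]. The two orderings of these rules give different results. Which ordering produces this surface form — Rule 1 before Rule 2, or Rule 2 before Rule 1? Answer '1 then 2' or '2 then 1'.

Order 1 then 2:
  1 Syncope: [wutinid] → [wutnd]
  2 t-Assibilation: no change — [wutnd]
  result: [wutnd]
Order 2 then 1:
  2 t-Assibilation: [wutinid] → [wusinid]
  1 Syncope: [wusinid] → [wusnd]
  result: [wusnd]

2 then 1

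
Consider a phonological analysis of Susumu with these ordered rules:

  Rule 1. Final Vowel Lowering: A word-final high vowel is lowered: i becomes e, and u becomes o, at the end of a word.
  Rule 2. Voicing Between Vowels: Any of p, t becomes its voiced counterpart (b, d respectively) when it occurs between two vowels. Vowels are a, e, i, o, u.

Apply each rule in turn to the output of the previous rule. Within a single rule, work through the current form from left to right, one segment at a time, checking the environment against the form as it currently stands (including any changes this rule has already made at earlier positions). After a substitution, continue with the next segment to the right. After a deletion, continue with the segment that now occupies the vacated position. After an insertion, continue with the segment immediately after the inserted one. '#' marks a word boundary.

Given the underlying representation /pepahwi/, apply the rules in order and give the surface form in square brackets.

Rule 1 Final Vowel Lowering: [pepahwi] → [pepahwe]
Rule 2 Voicing Between Vowels: [pepahwe] → [pebahwe]

[pebahwe]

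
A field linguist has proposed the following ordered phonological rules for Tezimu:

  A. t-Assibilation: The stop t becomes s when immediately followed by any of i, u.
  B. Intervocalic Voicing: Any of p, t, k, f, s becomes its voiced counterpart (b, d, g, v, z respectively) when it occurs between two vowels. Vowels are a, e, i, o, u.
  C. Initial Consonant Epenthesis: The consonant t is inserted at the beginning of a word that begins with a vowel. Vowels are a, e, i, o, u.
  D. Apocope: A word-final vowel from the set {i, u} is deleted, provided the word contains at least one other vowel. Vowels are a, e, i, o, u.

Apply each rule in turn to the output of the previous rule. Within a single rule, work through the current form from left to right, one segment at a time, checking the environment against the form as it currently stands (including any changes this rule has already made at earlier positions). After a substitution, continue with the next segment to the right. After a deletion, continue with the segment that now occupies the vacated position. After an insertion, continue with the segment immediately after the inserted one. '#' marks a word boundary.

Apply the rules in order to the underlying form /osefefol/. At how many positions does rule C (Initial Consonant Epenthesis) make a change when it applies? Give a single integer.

1

A t-Assibilation: no change — [osefefol]
B Intervocalic Voicing: [osefefol] → [ozevevol]
C Initial Consonant Epenthesis: [ozevevol] → [tozevevol]
D Apocope: no change — [tozevevol]
Rule C changed 1 position(s).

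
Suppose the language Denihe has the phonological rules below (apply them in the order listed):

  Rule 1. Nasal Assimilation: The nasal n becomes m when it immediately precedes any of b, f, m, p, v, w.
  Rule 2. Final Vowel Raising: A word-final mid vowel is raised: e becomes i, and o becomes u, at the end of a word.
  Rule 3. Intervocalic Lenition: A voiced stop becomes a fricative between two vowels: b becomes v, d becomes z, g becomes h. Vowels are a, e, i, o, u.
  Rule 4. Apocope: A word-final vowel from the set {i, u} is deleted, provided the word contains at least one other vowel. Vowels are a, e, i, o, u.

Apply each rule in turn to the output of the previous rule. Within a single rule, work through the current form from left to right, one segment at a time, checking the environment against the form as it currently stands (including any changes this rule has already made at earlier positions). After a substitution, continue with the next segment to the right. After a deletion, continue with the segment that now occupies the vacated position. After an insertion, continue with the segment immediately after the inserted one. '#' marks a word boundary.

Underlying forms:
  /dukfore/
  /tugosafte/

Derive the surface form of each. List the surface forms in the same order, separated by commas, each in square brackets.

/dukfore/:
  Rule 1 Nasal Assimilation: no change — [dukfore]
  Rule 2 Final Vowel Raising: [dukfore] → [dukfori]
  Rule 3 Intervocalic Lenition: no change — [dukfori]
  Rule 4 Apocope: [dukfori] → [dukfor]
/tugosafte/:
  Rule 1 Nasal Assimilation: no change — [tugosafte]
  Rule 2 Final Vowel Raising: [tugosafte] → [tugosafti]
  Rule 3 Intervocalic Lenition: [tugosafti] → [tuhosafti]
  Rule 4 Apocope: [tuhosafti] → [tuhosaft]

[dukfor], [tuhosaft]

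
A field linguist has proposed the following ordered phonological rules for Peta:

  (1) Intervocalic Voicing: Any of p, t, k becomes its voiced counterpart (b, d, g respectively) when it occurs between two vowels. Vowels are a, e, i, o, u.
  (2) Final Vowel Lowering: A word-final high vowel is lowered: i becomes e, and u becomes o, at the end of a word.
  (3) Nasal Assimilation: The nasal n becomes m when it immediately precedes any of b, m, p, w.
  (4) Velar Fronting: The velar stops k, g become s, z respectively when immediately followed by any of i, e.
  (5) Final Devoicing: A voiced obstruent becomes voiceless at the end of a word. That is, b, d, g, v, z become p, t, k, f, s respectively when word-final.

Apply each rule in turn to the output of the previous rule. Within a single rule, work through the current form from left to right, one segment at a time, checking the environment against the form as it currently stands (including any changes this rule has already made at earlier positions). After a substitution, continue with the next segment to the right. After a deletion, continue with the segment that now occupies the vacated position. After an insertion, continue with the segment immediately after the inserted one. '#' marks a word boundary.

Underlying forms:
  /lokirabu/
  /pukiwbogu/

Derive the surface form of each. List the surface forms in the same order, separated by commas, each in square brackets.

[lozirabo], [puziwbogo]

/lokirabu/:
  (1) Intervocalic Voicing: [lokirabu] → [logirabu]
  (2) Final Vowel Lowering: [logirabu] → [logirabo]
  (3) Nasal Assimilation: no change — [logirabo]
  (4) Velar Fronting: [logirabo] → [lozirabo]
  (5) Final Devoicing: no change — [lozirabo]
/pukiwbogu/:
  (1) Intervocalic Voicing: [pukiwbogu] → [pugiwbogu]
  (2) Final Vowel Lowering: [pugiwbogu] → [pugiwbogo]
  (3) Nasal Assimilation: no change — [pugiwbogo]
  (4) Velar Fronting: [pugiwbogo] → [puziwbogo]
  (5) Final Devoicing: no change — [puziwbogo]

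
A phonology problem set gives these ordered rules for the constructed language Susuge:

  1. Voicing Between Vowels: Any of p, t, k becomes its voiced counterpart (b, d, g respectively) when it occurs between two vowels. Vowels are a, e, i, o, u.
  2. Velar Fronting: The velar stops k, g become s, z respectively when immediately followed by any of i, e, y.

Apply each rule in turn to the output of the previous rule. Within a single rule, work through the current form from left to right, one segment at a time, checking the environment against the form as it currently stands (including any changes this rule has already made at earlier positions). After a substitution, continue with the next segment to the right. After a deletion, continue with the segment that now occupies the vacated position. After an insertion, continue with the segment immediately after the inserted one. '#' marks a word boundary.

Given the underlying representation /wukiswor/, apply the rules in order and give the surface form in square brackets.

1 Voicing Between Vowels: [wukiswor] → [wugiswor]
2 Velar Fronting: [wugiswor] → [wuziswor]

[wuziswor]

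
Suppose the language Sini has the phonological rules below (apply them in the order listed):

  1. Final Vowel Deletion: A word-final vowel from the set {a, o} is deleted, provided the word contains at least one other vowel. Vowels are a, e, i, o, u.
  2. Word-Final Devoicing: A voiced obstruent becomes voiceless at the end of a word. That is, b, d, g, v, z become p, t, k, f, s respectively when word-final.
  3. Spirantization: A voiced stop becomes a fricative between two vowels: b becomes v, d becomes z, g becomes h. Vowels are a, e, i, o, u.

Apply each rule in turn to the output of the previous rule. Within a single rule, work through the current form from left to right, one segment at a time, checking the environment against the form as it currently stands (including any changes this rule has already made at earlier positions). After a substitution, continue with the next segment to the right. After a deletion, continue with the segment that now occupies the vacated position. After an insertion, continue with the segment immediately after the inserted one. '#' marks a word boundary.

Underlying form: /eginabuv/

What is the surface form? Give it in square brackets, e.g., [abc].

1 Final Vowel Deletion: no change — [eginabuv]
2 Word-Final Devoicing: [eginabuv] → [eginabuf]
3 Spirantization: [eginabuf] → [ehinavuf]

[ehinavuf]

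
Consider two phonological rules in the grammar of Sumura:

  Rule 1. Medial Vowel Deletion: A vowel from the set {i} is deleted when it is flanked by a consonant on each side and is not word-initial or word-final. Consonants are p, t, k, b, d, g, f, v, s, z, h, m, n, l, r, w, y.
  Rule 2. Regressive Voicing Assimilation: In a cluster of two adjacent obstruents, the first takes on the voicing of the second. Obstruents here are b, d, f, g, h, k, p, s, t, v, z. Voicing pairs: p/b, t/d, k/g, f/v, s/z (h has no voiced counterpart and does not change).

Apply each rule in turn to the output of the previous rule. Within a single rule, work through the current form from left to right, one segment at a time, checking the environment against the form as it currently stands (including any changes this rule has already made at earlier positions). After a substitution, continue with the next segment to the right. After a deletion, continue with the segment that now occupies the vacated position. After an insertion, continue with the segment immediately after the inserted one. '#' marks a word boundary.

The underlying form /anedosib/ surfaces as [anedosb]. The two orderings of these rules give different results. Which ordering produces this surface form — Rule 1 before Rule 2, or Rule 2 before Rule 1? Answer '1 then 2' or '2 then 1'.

2 then 1

Order 1 then 2:
  1 Medial Vowel Deletion: [anedosib] → [anedosb]
  2 Regressive Voicing Assimilation: [anedosb] → [anedozb]
  result: [anedozb]
Order 2 then 1:
  2 Regressive Voicing Assimilation: no change — [anedosib]
  1 Medial Vowel Deletion: [anedosib] → [anedosb]
  result: [anedosb]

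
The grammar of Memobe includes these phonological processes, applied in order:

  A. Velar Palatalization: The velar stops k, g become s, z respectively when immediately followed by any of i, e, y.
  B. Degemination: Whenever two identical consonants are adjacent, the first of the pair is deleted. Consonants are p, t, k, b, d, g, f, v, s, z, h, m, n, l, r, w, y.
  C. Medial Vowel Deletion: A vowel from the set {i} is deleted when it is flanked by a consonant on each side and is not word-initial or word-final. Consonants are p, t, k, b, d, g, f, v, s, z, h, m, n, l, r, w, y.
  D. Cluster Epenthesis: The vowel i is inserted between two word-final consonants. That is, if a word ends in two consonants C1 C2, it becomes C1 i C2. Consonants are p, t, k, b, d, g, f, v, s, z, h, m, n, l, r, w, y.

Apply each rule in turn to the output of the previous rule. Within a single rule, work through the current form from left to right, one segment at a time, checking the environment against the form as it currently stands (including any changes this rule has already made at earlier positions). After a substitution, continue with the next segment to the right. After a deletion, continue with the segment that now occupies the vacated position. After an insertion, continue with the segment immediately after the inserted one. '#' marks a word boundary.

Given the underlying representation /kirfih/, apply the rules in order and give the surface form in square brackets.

A Velar Palatalization: [kirfih] → [sirfih]
B Degemination: no change — [sirfih]
C Medial Vowel Deletion: [sirfih] → [srfh]
D Cluster Epenthesis: [srfh] → [srfih]

[srfih]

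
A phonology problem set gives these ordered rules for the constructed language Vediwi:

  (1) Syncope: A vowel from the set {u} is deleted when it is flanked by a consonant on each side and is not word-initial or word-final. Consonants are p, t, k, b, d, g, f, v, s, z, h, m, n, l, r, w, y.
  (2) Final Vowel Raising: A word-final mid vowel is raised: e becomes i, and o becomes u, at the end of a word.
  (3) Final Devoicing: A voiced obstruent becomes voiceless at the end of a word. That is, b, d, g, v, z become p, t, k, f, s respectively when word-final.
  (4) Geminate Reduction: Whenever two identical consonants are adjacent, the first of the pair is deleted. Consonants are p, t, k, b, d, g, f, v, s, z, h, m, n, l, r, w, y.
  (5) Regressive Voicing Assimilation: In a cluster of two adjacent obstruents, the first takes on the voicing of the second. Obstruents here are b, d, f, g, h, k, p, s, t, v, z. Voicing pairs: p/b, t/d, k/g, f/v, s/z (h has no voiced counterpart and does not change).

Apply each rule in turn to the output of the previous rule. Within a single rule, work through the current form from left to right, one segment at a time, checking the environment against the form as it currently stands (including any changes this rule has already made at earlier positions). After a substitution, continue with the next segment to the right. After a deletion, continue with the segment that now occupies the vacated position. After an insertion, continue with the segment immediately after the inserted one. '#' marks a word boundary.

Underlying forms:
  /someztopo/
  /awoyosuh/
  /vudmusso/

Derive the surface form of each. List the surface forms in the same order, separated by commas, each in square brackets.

[somestopu], [awoyosh], [vdmsu]

/someztopo/:
  (1) Syncope: no change — [someztopo]
  (2) Final Vowel Raising: [someztopo] → [someztopu]
  (3) Final Devoicing: no change — [someztopu]
  (4) Geminate Reduction: no change — [someztopu]
  (5) Regressive Voicing Assimilation: [someztopu] → [somestopu]
/awoyosuh/:
  (1) Syncope: [awoyosuh] → [awoyosh]
  (2) Final Vowel Raising: no change — [awoyosh]
  (3) Final Devoicing: no change — [awoyosh]
  (4) Geminate Reduction: no change — [awoyosh]
  (5) Regressive Voicing Assimilation: no change — [awoyosh]
/vudmusso/:
  (1) Syncope: [vudmusso] → [vdmsso]
  (2) Final Vowel Raising: [vdmsso] → [vdmssu]
  (3) Final Devoicing: no change — [vdmssu]
  (4) Geminate Reduction: [vdmssu] → [vdmsu]
  (5) Regressive Voicing Assimilation: no change — [vdmsu]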